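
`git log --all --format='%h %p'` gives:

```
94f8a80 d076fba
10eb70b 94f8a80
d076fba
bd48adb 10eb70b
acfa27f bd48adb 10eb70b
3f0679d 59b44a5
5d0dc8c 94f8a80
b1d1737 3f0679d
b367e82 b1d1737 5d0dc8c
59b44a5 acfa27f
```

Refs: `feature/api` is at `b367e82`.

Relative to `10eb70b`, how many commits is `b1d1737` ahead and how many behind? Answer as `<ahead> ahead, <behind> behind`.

5 ahead, 0 behind

Reachable from b1d1737: {10eb70b, 3f0679d, 59b44a5, 94f8a80, acfa27f, b1d1737, bd48adb, d076fba}.
Reachable from 10eb70b: {10eb70b, 94f8a80, d076fba}.
Only in b1d1737's history (ahead): {3f0679d, 59b44a5, acfa27f, b1d1737, bd48adb} — 5.
Only in 10eb70b's history (behind): {} — 0.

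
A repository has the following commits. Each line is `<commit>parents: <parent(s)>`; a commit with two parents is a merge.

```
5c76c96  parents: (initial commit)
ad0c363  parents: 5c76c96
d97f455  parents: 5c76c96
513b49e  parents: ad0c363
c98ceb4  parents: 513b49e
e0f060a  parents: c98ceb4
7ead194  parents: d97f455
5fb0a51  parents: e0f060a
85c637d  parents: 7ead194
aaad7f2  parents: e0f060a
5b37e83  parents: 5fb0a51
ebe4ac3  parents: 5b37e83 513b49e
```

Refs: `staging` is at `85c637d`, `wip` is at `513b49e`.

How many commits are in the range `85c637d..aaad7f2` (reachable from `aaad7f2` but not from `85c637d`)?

Reachable from aaad7f2: {513b49e, 5c76c96, aaad7f2, ad0c363, c98ceb4, e0f060a}.
Reachable from 85c637d: {5c76c96, 7ead194, 85c637d, d97f455}.
In aaad7f2's history but not 85c637d's: {513b49e, aaad7f2, ad0c363, c98ceb4, e0f060a} — 5 commits.

5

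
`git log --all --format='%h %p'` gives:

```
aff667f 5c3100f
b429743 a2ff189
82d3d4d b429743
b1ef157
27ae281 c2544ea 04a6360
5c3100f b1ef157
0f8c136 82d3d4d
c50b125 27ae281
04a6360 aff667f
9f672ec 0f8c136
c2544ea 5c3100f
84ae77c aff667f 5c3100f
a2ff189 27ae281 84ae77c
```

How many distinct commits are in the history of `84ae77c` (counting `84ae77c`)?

4

Walking parent pointers from 84ae77c: reachable set = {5c3100f, 84ae77c, aff667f, b1ef157}.
That is 4 commits.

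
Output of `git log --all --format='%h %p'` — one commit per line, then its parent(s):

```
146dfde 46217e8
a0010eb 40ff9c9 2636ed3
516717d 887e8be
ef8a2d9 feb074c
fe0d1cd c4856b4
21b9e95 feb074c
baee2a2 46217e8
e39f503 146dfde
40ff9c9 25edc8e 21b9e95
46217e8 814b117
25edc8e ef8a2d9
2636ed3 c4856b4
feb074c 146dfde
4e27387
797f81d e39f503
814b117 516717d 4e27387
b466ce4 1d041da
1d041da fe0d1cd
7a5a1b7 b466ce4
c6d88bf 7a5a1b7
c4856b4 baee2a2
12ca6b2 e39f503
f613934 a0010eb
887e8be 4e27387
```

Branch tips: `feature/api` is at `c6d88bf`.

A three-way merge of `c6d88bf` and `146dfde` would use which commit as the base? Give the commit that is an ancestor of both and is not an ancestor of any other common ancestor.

Ancestors of c6d88bf: {1d041da, 46217e8, 4e27387, 516717d, 7a5a1b7, 814b117, 887e8be, b466ce4, baee2a2, c4856b4, c6d88bf, fe0d1cd}.
Ancestors of 146dfde: {146dfde, 46217e8, 4e27387, 516717d, 814b117, 887e8be}.
Common ancestors: {46217e8, 4e27387, 516717d, 814b117, 887e8be}.
Among these, 46217e8 is not an ancestor of any other common ancestor — it is the merge base.

46217e8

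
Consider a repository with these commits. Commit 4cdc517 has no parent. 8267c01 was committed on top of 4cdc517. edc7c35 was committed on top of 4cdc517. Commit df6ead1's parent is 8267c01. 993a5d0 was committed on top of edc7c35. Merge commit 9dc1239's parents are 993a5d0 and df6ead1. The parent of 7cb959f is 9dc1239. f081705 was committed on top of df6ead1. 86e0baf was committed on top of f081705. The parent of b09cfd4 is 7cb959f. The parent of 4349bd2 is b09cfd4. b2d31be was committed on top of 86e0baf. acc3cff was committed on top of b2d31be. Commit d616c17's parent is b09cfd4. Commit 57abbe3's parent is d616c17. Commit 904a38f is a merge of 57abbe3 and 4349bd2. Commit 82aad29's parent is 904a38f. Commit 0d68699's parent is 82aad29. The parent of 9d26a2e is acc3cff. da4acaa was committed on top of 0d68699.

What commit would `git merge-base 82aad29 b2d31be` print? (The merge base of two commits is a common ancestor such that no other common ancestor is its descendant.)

df6ead1

Ancestors of 82aad29: {4349bd2, 4cdc517, 57abbe3, 7cb959f, 8267c01, 82aad29, 904a38f, 993a5d0, 9dc1239, b09cfd4, d616c17, df6ead1, edc7c35}.
Ancestors of b2d31be: {4cdc517, 8267c01, 86e0baf, b2d31be, df6ead1, f081705}.
Common ancestors: {4cdc517, 8267c01, df6ead1}.
Among these, df6ead1 is not an ancestor of any other common ancestor — it is the merge base.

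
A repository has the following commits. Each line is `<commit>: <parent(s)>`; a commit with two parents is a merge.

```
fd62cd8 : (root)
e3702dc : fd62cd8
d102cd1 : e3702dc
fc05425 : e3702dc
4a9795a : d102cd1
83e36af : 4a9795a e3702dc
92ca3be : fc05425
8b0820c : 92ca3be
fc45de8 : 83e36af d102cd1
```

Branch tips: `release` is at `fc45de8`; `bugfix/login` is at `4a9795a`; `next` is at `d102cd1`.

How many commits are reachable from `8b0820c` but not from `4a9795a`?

3

Reachable from 8b0820c: {8b0820c, 92ca3be, e3702dc, fc05425, fd62cd8}.
Reachable from 4a9795a: {4a9795a, d102cd1, e3702dc, fd62cd8}.
In 8b0820c's history but not 4a9795a's: {8b0820c, 92ca3be, fc05425} — 3 commits.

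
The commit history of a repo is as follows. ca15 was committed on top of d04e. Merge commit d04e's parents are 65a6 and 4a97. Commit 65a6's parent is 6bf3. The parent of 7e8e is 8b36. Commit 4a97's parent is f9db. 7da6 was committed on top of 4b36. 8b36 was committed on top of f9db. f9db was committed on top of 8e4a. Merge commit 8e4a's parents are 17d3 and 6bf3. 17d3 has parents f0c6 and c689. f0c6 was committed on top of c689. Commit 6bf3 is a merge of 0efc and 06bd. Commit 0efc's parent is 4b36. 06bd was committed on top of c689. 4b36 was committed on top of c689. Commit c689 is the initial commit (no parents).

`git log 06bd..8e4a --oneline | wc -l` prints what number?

Reachable from 8e4a: {06bd, 0efc, 17d3, 4b36, 6bf3, 8e4a, c689, f0c6}.
Reachable from 06bd: {06bd, c689}.
In 8e4a's history but not 06bd's: {0efc, 17d3, 4b36, 6bf3, 8e4a, f0c6} — 6 commits.

6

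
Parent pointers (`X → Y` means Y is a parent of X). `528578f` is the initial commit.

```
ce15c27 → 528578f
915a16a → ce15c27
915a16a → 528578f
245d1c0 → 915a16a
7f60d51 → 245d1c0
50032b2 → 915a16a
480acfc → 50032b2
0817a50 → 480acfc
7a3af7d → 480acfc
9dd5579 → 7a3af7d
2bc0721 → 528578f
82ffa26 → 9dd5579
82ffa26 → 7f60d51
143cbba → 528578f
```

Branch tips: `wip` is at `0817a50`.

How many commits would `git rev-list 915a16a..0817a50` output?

3

Reachable from 0817a50: {0817a50, 480acfc, 50032b2, 528578f, 915a16a, ce15c27}.
Reachable from 915a16a: {528578f, 915a16a, ce15c27}.
In 0817a50's history but not 915a16a's: {0817a50, 480acfc, 50032b2} — 3 commits.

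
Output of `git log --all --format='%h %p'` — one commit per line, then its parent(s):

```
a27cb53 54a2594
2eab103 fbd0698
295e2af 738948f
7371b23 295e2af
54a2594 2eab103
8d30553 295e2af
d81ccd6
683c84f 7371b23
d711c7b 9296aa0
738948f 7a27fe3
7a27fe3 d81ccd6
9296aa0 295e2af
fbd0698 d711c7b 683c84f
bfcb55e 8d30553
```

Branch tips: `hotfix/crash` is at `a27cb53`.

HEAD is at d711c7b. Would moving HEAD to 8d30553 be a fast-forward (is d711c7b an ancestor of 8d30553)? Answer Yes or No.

A fast-forward from d711c7b to 8d30553 is possible iff d711c7b is an ancestor of 8d30553.
Ancestors of 8d30553: {295e2af, 738948f, 7a27fe3, 8d30553, d81ccd6}.
d711c7b is not among them, so fast-forward is not possible.

No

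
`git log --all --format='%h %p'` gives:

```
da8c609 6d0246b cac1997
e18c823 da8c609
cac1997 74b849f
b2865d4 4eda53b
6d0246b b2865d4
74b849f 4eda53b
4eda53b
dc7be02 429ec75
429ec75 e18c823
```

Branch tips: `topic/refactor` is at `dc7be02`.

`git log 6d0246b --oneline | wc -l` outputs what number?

3

Walking parent pointers from 6d0246b: reachable set = {4eda53b, 6d0246b, b2865d4}.
That is 3 commits.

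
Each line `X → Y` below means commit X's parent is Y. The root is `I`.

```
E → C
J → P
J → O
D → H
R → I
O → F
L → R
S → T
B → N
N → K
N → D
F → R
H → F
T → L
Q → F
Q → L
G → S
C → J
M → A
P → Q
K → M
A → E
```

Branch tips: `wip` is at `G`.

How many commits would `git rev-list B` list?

17

Walking parent pointers from B: reachable set = {A, B, C, D, E, F, H, I, J, K, L, M, N, O, P, Q, R}.
That is 17 commits.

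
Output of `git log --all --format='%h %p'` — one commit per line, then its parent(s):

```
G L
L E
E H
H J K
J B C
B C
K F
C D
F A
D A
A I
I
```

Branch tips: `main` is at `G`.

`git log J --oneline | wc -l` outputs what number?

Walking parent pointers from J: reachable set = {A, B, C, D, I, J}.
That is 6 commits.

6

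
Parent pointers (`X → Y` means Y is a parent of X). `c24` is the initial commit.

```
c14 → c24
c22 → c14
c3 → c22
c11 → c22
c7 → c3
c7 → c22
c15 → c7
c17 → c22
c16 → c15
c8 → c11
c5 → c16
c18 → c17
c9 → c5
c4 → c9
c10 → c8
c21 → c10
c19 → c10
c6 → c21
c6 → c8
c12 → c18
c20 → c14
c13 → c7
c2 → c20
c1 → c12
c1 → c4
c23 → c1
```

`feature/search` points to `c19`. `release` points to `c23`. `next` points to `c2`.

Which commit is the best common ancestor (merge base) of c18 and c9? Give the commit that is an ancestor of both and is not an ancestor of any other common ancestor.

c22

Ancestors of c18: {c14, c17, c18, c22, c24}.
Ancestors of c9: {c14, c15, c16, c22, c24, c3, c5, c7, c9}.
Common ancestors: {c14, c22, c24}.
Among these, c22 is not an ancestor of any other common ancestor — it is the merge base.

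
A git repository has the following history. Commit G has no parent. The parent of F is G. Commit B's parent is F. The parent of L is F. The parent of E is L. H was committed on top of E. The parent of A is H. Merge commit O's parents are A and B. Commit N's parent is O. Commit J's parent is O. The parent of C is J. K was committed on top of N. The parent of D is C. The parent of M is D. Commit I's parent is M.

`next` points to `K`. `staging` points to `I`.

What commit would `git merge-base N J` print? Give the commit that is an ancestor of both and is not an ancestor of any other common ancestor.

O

Ancestors of N: {A, B, E, F, G, H, L, N, O}.
Ancestors of J: {A, B, E, F, G, H, J, L, O}.
Common ancestors: {A, B, E, F, G, H, L, O}.
Among these, O is not an ancestor of any other common ancestor — it is the merge base.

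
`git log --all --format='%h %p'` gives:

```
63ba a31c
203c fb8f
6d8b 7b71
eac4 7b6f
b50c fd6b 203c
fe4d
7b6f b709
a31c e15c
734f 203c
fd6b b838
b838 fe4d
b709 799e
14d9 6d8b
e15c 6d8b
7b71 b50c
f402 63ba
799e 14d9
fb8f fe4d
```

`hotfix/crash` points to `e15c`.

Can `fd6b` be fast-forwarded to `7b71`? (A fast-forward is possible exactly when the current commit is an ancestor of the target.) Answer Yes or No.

A fast-forward from fd6b to 7b71 is possible iff fd6b is an ancestor of 7b71.
Ancestors of 7b71: {203c, 7b71, b50c, b838, fb8f, fd6b, fe4d}.
fd6b is among them, so fast-forward is possible.

Yes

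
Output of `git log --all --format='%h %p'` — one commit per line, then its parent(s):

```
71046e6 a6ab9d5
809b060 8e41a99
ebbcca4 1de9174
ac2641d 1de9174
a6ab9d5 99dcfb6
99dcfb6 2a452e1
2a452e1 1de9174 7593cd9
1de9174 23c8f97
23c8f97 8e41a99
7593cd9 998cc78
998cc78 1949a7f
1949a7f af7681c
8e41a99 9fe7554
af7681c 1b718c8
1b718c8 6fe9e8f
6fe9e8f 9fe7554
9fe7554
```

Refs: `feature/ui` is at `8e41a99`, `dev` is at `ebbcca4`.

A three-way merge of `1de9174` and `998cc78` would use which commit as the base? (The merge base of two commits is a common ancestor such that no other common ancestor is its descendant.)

9fe7554

Ancestors of 1de9174: {1de9174, 23c8f97, 8e41a99, 9fe7554}.
Ancestors of 998cc78: {1949a7f, 1b718c8, 6fe9e8f, 998cc78, 9fe7554, af7681c}.
Common ancestors: {9fe7554}.
The only common ancestor is 9fe7554, so it is the merge base.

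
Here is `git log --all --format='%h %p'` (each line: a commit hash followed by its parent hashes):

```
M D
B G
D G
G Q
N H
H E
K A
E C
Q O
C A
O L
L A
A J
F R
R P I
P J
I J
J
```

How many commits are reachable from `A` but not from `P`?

Reachable from A: {A, J}.
Reachable from P: {J, P}.
In A's history but not P's: {A} — 1 commit.

1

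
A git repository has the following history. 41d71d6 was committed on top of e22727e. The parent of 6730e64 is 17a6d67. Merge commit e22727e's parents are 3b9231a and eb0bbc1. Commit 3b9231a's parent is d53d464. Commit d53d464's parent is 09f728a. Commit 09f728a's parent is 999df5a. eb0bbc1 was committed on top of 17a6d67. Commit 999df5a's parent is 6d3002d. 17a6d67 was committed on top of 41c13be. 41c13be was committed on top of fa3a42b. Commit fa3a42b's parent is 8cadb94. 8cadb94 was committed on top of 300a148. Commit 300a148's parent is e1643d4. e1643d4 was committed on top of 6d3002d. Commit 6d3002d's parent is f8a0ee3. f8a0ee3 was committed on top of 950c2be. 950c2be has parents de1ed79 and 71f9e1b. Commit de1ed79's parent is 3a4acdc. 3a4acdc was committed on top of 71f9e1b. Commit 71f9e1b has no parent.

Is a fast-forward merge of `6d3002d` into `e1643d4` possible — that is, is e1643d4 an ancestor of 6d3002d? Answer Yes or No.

No

A fast-forward from e1643d4 to 6d3002d is possible iff e1643d4 is an ancestor of 6d3002d.
Ancestors of 6d3002d: {3a4acdc, 6d3002d, 71f9e1b, 950c2be, de1ed79, f8a0ee3}.
e1643d4 is not among them, so fast-forward is not possible.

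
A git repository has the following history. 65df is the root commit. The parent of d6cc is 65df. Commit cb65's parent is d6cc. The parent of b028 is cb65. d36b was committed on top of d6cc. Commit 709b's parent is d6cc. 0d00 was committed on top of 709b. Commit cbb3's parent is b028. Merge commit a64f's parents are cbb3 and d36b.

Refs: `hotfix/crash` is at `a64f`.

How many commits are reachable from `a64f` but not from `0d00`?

5

Reachable from a64f: {65df, a64f, b028, cb65, cbb3, d36b, d6cc}.
Reachable from 0d00: {0d00, 65df, 709b, d6cc}.
In a64f's history but not 0d00's: {a64f, b028, cb65, cbb3, d36b} — 5 commits.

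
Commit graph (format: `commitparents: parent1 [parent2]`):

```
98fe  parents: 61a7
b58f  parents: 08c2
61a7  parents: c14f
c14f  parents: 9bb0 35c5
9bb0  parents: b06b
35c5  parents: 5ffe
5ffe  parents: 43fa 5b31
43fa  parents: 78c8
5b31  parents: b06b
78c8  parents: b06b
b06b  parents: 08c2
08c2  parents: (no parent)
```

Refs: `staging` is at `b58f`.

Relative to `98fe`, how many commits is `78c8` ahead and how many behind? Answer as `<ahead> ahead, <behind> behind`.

0 ahead, 8 behind

Reachable from 78c8: {08c2, 78c8, b06b}.
Reachable from 98fe: {08c2, 35c5, 43fa, 5b31, 5ffe, 61a7, 78c8, 98fe, 9bb0, b06b, c14f}.
Only in 78c8's history (ahead): {} — 0.
Only in 98fe's history (behind): {35c5, 43fa, 5b31, 5ffe, 61a7, 98fe, 9bb0, c14f} — 8.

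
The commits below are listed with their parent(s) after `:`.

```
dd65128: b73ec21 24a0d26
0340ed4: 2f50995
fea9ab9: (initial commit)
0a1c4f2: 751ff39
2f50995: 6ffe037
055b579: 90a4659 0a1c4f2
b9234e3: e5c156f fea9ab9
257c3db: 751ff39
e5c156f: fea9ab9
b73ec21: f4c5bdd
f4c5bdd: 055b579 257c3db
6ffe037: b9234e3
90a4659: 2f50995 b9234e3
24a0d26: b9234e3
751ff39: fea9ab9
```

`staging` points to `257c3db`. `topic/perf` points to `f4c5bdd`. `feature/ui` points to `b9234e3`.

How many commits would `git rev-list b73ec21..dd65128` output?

Reachable from dd65128: {055b579, 0a1c4f2, 24a0d26, 257c3db, 2f50995, 6ffe037, 751ff39, 90a4659, b73ec21, b9234e3, dd65128, e5c156f, f4c5bdd, fea9ab9}.
Reachable from b73ec21: {055b579, 0a1c4f2, 257c3db, 2f50995, 6ffe037, 751ff39, 90a4659, b73ec21, b9234e3, e5c156f, f4c5bdd, fea9ab9}.
In dd65128's history but not b73ec21's: {24a0d26, dd65128} — 2 commits.

2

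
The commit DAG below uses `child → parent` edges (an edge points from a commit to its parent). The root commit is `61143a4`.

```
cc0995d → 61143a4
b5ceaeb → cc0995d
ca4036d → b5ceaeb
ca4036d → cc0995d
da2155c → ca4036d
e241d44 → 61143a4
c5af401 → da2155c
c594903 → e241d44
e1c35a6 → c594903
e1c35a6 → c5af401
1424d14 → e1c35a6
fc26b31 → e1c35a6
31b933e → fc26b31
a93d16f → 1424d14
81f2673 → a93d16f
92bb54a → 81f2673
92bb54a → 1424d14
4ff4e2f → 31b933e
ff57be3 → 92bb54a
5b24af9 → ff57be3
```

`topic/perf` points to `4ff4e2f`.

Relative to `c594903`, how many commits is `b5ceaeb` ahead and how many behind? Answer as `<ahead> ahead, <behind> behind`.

Reachable from b5ceaeb: {61143a4, b5ceaeb, cc0995d}.
Reachable from c594903: {61143a4, c594903, e241d44}.
Only in b5ceaeb's history (ahead): {b5ceaeb, cc0995d} — 2.
Only in c594903's history (behind): {c594903, e241d44} — 2.

2 ahead, 2 behind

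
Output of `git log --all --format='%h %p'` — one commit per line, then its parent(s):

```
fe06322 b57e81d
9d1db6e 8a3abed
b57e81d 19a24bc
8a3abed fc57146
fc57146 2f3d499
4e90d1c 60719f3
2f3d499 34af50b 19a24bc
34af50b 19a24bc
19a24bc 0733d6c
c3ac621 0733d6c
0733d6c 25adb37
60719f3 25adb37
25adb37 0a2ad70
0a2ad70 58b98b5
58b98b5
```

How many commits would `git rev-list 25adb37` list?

Walking parent pointers from 25adb37: reachable set = {0a2ad70, 25adb37, 58b98b5}.
That is 3 commits.

3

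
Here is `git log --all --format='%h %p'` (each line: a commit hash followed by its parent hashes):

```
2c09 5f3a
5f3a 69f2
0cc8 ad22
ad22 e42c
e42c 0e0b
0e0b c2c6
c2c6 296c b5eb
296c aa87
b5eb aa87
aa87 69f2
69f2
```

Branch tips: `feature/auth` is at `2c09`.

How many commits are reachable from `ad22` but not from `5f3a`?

7

Reachable from ad22: {0e0b, 296c, 69f2, aa87, ad22, b5eb, c2c6, e42c}.
Reachable from 5f3a: {5f3a, 69f2}.
In ad22's history but not 5f3a's: {0e0b, 296c, aa87, ad22, b5eb, c2c6, e42c} — 7 commits.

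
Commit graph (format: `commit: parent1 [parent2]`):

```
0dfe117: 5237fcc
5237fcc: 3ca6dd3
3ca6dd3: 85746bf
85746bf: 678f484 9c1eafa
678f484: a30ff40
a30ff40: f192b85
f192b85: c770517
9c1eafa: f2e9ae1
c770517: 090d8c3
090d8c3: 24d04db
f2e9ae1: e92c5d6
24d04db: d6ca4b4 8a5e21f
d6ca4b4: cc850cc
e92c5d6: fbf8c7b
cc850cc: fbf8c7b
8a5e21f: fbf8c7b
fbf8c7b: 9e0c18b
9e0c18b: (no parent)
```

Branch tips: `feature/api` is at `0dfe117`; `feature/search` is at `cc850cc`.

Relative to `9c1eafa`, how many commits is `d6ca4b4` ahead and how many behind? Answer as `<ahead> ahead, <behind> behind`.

Reachable from d6ca4b4: {9e0c18b, cc850cc, d6ca4b4, fbf8c7b}.
Reachable from 9c1eafa: {9c1eafa, 9e0c18b, e92c5d6, f2e9ae1, fbf8c7b}.
Only in d6ca4b4's history (ahead): {cc850cc, d6ca4b4} — 2.
Only in 9c1eafa's history (behind): {9c1eafa, e92c5d6, f2e9ae1} — 3.

2 ahead, 3 behind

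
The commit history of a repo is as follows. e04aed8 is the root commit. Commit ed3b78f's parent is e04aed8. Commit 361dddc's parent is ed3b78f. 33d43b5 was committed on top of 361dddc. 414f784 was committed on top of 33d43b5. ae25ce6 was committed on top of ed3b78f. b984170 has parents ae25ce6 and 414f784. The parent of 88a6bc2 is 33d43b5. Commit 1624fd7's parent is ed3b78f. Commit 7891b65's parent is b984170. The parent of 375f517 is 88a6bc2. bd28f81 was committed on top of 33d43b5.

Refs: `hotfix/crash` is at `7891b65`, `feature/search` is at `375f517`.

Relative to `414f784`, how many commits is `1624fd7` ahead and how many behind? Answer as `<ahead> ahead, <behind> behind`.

Reachable from 1624fd7: {1624fd7, e04aed8, ed3b78f}.
Reachable from 414f784: {33d43b5, 361dddc, 414f784, e04aed8, ed3b78f}.
Only in 1624fd7's history (ahead): {1624fd7} — 1.
Only in 414f784's history (behind): {33d43b5, 361dddc, 414f784} — 3.

1 ahead, 3 behind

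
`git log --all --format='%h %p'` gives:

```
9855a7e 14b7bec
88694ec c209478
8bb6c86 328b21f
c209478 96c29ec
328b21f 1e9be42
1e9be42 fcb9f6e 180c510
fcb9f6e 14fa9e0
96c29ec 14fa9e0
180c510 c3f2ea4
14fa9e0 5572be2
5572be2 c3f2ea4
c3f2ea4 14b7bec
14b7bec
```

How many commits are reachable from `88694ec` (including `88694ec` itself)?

7

Walking parent pointers from 88694ec: reachable set = {14b7bec, 14fa9e0, 5572be2, 88694ec, 96c29ec, c209478, c3f2ea4}.
That is 7 commits.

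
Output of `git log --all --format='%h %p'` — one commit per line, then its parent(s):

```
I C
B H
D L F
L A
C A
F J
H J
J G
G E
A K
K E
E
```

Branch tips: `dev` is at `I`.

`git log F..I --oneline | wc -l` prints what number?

4

Reachable from I: {A, C, E, I, K}.
Reachable from F: {E, F, G, J}.
In I's history but not F's: {A, C, I, K} — 4 commits.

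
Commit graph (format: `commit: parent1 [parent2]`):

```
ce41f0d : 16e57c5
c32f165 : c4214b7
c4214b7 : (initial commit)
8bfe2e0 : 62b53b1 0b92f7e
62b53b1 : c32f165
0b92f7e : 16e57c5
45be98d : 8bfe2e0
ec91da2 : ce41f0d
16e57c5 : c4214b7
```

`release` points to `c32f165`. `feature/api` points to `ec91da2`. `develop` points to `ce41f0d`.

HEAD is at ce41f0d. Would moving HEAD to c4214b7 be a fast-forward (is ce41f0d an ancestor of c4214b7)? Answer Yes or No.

A fast-forward from ce41f0d to c4214b7 is possible iff ce41f0d is an ancestor of c4214b7.
Ancestors of c4214b7: {c4214b7}.
ce41f0d is not among them, so fast-forward is not possible.

No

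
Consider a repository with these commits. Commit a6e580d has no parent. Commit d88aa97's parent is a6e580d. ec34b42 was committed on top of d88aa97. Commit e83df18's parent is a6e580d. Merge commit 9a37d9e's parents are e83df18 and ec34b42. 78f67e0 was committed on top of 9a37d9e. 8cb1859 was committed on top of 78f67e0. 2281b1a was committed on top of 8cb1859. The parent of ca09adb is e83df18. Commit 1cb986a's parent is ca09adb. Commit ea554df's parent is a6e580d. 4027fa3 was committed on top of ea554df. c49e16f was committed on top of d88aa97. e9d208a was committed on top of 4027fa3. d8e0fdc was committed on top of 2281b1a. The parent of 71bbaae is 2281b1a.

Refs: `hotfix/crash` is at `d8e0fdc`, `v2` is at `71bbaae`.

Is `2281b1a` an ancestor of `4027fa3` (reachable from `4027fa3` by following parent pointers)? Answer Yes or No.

No

Ancestors of 4027fa3: {4027fa3, a6e580d, ea554df}.
2281b1a is not in that set, so it is not an ancestor of 4027fa3.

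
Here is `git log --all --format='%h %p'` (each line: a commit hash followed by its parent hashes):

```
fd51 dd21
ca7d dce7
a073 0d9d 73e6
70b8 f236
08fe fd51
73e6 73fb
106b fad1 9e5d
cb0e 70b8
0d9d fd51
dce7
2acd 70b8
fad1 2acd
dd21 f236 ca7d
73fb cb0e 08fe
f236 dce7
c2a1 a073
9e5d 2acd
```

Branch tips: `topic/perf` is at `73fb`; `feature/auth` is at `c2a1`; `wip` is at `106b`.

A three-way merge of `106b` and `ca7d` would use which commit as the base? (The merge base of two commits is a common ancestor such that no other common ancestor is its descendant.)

dce7

Ancestors of 106b: {106b, 2acd, 70b8, 9e5d, dce7, f236, fad1}.
Ancestors of ca7d: {ca7d, dce7}.
Common ancestors: {dce7}.
The only common ancestor is dce7, so it is the merge base.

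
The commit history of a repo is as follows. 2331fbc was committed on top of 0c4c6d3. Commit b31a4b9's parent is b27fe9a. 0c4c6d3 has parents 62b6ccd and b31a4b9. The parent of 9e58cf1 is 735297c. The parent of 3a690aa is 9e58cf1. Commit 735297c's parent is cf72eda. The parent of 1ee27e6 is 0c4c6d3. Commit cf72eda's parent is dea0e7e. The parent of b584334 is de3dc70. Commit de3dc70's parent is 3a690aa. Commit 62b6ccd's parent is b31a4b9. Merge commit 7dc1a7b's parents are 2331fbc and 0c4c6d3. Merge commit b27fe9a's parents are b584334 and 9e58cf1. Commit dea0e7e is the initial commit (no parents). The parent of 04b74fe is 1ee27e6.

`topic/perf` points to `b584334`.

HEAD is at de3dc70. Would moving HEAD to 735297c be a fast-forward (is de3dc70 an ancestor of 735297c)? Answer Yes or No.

A fast-forward from de3dc70 to 735297c is possible iff de3dc70 is an ancestor of 735297c.
Ancestors of 735297c: {735297c, cf72eda, dea0e7e}.
de3dc70 is not among them, so fast-forward is not possible.

No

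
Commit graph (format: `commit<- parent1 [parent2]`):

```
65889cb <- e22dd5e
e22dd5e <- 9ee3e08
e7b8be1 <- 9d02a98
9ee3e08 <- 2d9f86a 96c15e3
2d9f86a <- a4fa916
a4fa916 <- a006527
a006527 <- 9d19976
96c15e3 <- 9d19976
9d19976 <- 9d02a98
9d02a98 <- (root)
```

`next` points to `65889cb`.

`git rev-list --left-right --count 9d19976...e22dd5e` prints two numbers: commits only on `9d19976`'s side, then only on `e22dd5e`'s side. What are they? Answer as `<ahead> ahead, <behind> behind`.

Reachable from 9d19976: {9d02a98, 9d19976}.
Reachable from e22dd5e: {2d9f86a, 96c15e3, 9d02a98, 9d19976, 9ee3e08, a006527, a4fa916, e22dd5e}.
Only in 9d19976's history (ahead): {} — 0.
Only in e22dd5e's history (behind): {2d9f86a, 96c15e3, 9ee3e08, a006527, a4fa916, e22dd5e} — 6.

0 ahead, 6 behind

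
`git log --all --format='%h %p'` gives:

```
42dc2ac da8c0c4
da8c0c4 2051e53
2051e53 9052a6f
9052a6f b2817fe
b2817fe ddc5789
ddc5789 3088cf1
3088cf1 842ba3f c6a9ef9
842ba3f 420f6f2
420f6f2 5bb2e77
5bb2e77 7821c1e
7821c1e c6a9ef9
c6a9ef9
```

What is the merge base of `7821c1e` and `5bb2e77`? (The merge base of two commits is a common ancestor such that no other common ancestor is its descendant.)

Ancestors of 7821c1e: {7821c1e, c6a9ef9}.
Ancestors of 5bb2e77: {5bb2e77, 7821c1e, c6a9ef9}.
Common ancestors: {7821c1e, c6a9ef9}.
Among these, 7821c1e is not an ancestor of any other common ancestor — it is the merge base.

7821c1e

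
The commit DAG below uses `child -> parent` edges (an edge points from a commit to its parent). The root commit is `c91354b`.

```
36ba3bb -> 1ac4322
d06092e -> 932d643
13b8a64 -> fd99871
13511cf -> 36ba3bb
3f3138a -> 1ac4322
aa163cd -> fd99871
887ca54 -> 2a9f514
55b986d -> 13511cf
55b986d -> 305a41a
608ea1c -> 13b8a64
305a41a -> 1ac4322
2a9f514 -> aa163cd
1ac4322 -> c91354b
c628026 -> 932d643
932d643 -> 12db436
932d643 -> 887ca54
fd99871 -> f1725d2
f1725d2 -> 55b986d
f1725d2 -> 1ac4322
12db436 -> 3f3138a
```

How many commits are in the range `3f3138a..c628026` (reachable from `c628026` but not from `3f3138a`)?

12

Reachable from c628026: {12db436, 13511cf, 1ac4322, 2a9f514, 305a41a, 36ba3bb, 3f3138a, 55b986d, 887ca54, 932d643, aa163cd, c628026, c91354b, f1725d2, fd99871}.
Reachable from 3f3138a: {1ac4322, 3f3138a, c91354b}.
In c628026's history but not 3f3138a's: {12db436, 13511cf, 2a9f514, 305a41a, 36ba3bb, 55b986d, 887ca54, 932d643, aa163cd, c628026, f1725d2, fd99871} — 12 commits.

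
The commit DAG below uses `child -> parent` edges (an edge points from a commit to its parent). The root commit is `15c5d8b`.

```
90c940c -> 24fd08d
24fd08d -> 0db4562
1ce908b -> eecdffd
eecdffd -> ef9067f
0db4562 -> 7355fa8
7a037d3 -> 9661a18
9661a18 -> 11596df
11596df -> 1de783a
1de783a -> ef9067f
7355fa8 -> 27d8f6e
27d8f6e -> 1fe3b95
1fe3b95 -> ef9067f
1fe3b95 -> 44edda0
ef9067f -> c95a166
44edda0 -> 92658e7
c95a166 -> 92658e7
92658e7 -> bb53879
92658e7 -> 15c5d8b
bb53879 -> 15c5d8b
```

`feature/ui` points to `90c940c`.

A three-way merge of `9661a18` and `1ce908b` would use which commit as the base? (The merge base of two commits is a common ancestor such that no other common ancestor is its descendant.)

ef9067f

Ancestors of 9661a18: {11596df, 15c5d8b, 1de783a, 92658e7, 9661a18, bb53879, c95a166, ef9067f}.
Ancestors of 1ce908b: {15c5d8b, 1ce908b, 92658e7, bb53879, c95a166, eecdffd, ef9067f}.
Common ancestors: {15c5d8b, 92658e7, bb53879, c95a166, ef9067f}.
Among these, ef9067f is not an ancestor of any other common ancestor — it is the merge base.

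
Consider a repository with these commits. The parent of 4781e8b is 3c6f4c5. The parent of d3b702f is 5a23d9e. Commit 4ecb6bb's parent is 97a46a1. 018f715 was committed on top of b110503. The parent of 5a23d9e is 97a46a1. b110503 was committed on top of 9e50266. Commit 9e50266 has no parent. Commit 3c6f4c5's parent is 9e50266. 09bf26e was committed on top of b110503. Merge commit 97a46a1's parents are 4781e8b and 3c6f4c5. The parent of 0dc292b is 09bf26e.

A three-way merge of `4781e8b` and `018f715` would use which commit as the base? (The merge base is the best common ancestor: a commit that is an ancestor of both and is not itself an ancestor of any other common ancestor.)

Ancestors of 4781e8b: {3c6f4c5, 4781e8b, 9e50266}.
Ancestors of 018f715: {018f715, 9e50266, b110503}.
Common ancestors: {9e50266}.
The only common ancestor is 9e50266, so it is the merge base.

9e50266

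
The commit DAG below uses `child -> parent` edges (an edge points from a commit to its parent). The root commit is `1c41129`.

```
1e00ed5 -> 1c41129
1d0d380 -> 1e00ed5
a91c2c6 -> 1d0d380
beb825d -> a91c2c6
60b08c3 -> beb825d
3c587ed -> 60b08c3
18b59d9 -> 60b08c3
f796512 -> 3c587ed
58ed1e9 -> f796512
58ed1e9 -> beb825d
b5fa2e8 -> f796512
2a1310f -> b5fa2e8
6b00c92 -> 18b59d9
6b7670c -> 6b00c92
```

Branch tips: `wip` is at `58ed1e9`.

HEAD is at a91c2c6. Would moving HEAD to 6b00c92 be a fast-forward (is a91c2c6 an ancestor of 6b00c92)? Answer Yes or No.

Yes

A fast-forward from a91c2c6 to 6b00c92 is possible iff a91c2c6 is an ancestor of 6b00c92.
Ancestors of 6b00c92: {18b59d9, 1c41129, 1d0d380, 1e00ed5, 60b08c3, 6b00c92, a91c2c6, beb825d}.
a91c2c6 is among them, so fast-forward is possible.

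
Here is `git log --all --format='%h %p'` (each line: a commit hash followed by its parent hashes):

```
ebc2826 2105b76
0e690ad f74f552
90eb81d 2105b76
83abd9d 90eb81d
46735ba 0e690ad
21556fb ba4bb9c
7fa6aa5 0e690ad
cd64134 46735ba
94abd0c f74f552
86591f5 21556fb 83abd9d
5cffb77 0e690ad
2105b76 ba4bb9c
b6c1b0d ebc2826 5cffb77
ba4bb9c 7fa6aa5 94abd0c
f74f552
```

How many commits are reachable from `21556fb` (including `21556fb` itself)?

Walking parent pointers from 21556fb: reachable set = {0e690ad, 21556fb, 7fa6aa5, 94abd0c, ba4bb9c, f74f552}.
That is 6 commits.

6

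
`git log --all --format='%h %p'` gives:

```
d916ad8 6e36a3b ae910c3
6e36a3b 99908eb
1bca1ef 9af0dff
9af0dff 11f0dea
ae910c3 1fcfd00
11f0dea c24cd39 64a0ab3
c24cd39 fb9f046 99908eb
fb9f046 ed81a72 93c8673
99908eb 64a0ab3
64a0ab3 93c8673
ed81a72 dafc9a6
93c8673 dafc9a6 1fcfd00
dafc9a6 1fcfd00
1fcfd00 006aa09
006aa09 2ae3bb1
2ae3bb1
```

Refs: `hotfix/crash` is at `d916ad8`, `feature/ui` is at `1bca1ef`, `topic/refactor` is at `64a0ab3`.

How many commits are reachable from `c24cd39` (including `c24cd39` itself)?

10

Walking parent pointers from c24cd39: reachable set = {006aa09, 1fcfd00, 2ae3bb1, 64a0ab3, 93c8673, 99908eb, c24cd39, dafc9a6, ed81a72, fb9f046}.
That is 10 commits.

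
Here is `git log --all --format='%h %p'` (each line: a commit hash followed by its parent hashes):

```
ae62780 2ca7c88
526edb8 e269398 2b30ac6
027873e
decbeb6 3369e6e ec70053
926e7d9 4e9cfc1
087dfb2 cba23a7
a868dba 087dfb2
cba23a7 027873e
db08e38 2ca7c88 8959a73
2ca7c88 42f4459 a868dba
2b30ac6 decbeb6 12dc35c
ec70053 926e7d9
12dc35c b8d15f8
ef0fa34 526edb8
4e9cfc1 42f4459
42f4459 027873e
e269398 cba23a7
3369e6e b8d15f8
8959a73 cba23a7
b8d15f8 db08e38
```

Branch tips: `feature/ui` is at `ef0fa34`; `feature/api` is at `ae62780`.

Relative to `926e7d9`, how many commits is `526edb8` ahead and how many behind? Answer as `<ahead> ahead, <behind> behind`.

14 ahead, 0 behind

Reachable from 526edb8: {027873e, 087dfb2, 12dc35c, 2b30ac6, 2ca7c88, 3369e6e, 42f4459, 4e9cfc1, 526edb8, 8959a73, 926e7d9, a868dba, b8d15f8, cba23a7, db08e38, decbeb6, e269398, ec70053}.
Reachable from 926e7d9: {027873e, 42f4459, 4e9cfc1, 926e7d9}.
Only in 526edb8's history (ahead): {087dfb2, 12dc35c, 2b30ac6, 2ca7c88, 3369e6e, 526edb8, 8959a73, a868dba, b8d15f8, cba23a7, db08e38, decbeb6, e269398, ec70053} — 14.
Only in 926e7d9's history (behind): {} — 0.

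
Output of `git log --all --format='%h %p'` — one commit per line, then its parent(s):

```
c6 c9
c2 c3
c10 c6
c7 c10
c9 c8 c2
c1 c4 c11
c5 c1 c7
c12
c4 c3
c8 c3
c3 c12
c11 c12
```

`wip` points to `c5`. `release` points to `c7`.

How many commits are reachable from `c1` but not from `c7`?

Reachable from c1: {c1, c11, c12, c3, c4}.
Reachable from c7: {c10, c12, c2, c3, c6, c7, c8, c9}.
In c1's history but not c7's: {c1, c11, c4} — 3 commits.

3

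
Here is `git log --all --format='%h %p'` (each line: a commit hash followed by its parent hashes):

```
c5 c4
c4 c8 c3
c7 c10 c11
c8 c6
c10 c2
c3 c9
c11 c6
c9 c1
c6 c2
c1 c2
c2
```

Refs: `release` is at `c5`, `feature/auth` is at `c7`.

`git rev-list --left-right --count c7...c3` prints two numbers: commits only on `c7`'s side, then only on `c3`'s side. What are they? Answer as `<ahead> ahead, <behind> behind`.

Reachable from c7: {c10, c11, c2, c6, c7}.
Reachable from c3: {c1, c2, c3, c9}.
Only in c7's history (ahead): {c10, c11, c6, c7} — 4.
Only in c3's history (behind): {c1, c3, c9} — 3.

4 ahead, 3 behind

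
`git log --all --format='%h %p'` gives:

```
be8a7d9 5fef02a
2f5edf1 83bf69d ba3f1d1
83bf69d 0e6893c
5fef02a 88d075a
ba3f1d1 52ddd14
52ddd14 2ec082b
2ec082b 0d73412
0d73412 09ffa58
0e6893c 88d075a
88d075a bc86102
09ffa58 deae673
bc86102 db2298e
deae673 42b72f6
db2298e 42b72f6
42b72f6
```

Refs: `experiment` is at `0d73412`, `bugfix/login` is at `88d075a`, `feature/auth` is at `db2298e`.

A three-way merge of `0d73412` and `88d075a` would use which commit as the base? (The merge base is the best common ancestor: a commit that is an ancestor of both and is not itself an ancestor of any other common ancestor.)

42b72f6

Ancestors of 0d73412: {09ffa58, 0d73412, 42b72f6, deae673}.
Ancestors of 88d075a: {42b72f6, 88d075a, bc86102, db2298e}.
Common ancestors: {42b72f6}.
The only common ancestor is 42b72f6, so it is the merge base.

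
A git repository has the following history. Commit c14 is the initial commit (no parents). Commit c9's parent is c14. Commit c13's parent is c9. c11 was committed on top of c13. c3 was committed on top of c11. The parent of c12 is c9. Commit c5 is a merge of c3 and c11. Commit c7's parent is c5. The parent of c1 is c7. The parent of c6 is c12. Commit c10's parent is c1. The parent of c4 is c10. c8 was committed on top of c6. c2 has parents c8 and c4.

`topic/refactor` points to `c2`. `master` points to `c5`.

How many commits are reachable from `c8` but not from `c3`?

3

Reachable from c8: {c12, c14, c6, c8, c9}.
Reachable from c3: {c11, c13, c14, c3, c9}.
In c8's history but not c3's: {c12, c6, c8} — 3 commits.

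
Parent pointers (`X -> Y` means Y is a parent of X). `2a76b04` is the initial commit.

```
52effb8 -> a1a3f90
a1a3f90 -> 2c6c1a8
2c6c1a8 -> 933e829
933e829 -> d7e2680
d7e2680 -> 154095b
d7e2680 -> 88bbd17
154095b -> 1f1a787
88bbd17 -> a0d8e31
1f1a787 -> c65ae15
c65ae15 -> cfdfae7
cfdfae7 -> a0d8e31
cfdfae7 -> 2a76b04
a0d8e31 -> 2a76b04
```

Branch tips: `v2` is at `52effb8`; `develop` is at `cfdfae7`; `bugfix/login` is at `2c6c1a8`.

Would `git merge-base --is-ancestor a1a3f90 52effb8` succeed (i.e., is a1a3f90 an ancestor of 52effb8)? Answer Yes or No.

Ancestors of 52effb8 (commits reachable by following parents): {154095b, 1f1a787, 2a76b04, 2c6c1a8, 52effb8, 88bbd17, 933e829, a0d8e31, a1a3f90, c65ae15, cfdfae7, d7e2680}.
a1a3f90 is in that set, so it is an ancestor of 52effb8.

Yes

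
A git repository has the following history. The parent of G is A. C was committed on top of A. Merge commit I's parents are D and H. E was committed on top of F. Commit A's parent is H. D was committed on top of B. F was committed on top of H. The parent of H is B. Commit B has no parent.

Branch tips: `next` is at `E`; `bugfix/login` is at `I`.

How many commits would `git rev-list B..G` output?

3

Reachable from G: {A, B, G, H}.
Reachable from B: {B}.
In G's history but not B's: {A, G, H} — 3 commits.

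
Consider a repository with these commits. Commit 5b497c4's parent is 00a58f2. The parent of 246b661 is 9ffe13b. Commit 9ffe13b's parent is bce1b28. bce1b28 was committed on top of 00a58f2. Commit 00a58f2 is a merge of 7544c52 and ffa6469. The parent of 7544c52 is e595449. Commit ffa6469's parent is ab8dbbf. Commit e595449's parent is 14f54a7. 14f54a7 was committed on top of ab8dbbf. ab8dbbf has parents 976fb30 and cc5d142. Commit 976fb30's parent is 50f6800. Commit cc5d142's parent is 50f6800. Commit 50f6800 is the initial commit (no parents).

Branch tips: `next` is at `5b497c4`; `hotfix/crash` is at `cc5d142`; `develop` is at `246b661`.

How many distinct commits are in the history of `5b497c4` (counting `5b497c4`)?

10

Walking parent pointers from 5b497c4: reachable set = {00a58f2, 14f54a7, 50f6800, 5b497c4, 7544c52, 976fb30, ab8dbbf, cc5d142, e595449, ffa6469}.
That is 10 commits.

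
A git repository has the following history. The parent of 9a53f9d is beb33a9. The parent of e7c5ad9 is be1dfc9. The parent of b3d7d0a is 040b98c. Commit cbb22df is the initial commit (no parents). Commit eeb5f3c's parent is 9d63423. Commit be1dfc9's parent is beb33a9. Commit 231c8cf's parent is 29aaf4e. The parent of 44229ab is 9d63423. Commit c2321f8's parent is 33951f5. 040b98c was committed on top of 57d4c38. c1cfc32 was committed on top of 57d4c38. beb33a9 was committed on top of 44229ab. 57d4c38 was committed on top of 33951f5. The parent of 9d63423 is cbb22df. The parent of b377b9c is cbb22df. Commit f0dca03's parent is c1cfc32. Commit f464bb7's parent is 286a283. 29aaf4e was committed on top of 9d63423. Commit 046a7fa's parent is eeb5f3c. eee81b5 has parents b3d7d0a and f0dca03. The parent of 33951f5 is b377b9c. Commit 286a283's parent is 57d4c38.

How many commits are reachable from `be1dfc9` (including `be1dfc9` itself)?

Walking parent pointers from be1dfc9: reachable set = {44229ab, 9d63423, be1dfc9, beb33a9, cbb22df}.
That is 5 commits.

5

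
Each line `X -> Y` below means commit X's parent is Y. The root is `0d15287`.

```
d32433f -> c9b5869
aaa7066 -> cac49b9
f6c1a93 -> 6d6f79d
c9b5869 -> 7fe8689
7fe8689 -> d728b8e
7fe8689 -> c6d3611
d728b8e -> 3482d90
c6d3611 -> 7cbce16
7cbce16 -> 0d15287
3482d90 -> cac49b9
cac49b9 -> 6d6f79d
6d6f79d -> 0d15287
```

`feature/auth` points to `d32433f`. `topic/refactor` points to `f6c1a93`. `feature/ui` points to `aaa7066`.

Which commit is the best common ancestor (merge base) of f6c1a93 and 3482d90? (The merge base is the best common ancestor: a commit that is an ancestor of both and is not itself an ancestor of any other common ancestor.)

Ancestors of f6c1a93: {0d15287, 6d6f79d, f6c1a93}.
Ancestors of 3482d90: {0d15287, 3482d90, 6d6f79d, cac49b9}.
Common ancestors: {0d15287, 6d6f79d}.
Among these, 6d6f79d is not an ancestor of any other common ancestor — it is the merge base.

6d6f79d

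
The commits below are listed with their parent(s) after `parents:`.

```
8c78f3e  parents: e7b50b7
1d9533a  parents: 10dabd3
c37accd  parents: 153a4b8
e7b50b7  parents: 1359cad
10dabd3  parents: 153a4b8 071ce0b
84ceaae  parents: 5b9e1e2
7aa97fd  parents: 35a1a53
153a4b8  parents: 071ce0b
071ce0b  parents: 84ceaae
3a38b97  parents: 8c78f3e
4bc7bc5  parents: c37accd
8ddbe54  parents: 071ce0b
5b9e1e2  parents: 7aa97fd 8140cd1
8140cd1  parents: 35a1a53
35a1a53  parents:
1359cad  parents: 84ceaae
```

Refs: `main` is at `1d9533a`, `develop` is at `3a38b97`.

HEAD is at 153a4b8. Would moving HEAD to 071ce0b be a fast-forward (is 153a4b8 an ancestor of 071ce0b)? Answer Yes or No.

A fast-forward from 153a4b8 to 071ce0b is possible iff 153a4b8 is an ancestor of 071ce0b.
Ancestors of 071ce0b: {071ce0b, 35a1a53, 5b9e1e2, 7aa97fd, 8140cd1, 84ceaae}.
153a4b8 is not among them, so fast-forward is not possible.

No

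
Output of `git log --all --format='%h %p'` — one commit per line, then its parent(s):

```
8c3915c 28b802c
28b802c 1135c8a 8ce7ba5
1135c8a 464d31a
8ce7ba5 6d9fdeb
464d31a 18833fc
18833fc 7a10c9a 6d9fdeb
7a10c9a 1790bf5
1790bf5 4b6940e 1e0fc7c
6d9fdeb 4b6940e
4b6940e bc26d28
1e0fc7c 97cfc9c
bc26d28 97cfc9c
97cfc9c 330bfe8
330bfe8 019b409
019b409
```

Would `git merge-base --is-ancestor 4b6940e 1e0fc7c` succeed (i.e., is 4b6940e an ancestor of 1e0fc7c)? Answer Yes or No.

Ancestors of 1e0fc7c: {019b409, 1e0fc7c, 330bfe8, 97cfc9c}.
4b6940e is not in that set, so it is not an ancestor of 1e0fc7c.

No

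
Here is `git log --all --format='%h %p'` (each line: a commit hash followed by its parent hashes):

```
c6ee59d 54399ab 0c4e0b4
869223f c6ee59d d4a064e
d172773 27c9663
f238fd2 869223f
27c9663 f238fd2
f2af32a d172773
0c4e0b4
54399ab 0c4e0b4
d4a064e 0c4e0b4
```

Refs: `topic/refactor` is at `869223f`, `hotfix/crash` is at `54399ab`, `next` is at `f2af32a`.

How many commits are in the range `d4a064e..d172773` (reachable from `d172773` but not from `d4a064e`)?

Reachable from d172773: {0c4e0b4, 27c9663, 54399ab, 869223f, c6ee59d, d172773, d4a064e, f238fd2}.
Reachable from d4a064e: {0c4e0b4, d4a064e}.
In d172773's history but not d4a064e's: {27c9663, 54399ab, 869223f, c6ee59d, d172773, f238fd2} — 6 commits.

6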